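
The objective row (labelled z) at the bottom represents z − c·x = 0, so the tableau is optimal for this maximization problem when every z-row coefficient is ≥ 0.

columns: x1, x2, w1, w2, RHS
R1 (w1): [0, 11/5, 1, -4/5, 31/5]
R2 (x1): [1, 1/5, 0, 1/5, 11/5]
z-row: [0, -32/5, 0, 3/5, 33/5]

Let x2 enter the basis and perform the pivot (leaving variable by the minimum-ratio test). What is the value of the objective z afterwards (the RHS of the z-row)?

271/11

Ratio test on column x2 — row 1: (31/5)/(11/5) = 31/11; row 2: (11/5)/(1/5) = 11. Minimum is 31/11 at row 1 (w1 leaves); pivot element 11/5.
Pivot on row 1; the z-row RHS becomes 33/5 − (-32/5)·(31/11) = 271/11.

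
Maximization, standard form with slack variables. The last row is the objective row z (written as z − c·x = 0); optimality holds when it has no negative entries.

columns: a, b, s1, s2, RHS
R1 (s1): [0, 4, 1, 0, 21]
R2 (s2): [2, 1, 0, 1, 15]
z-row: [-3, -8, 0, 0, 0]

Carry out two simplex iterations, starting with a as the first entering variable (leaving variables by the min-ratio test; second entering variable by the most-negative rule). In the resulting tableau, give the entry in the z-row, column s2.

3/2

Ratio test on column a — row 1: entry 0 ≤ 0; row 2: 15/2 = 15/2. Minimum is 15/2 at row 2 (s2 leaves); pivot element 2.
Divide row 2 by 2; eliminate column a from the other rows.
Second iteration: most negative z-row entry is -13/2 in column b, so b enters.
Ratio test on column b — row 1: 21/4 = 21/4; row 2: (15/2)/(1/2) = 15. Minimum is 21/4 at row 1 (s1 leaves); pivot element 4.
Divide row 1 by 4; eliminate column b from the other rows.
After both pivots, the entry at the z-row, column s2 is 3/2.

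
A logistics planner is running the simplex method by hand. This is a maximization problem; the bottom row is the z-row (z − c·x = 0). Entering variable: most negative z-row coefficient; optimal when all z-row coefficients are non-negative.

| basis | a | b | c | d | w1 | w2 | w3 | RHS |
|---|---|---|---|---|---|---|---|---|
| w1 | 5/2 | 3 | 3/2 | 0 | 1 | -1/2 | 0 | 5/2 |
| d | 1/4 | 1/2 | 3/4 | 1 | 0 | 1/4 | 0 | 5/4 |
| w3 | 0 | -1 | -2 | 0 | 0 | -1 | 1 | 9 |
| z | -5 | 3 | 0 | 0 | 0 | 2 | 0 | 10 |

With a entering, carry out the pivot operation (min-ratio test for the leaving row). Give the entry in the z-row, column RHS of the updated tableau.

Ratio test on column a — row 1: (5/2)/(5/2) = 1; row 2: (5/4)/(1/4) = 5; row 3: entry 0 ≤ 0. Minimum is 1 at row 1 (w1 leaves); pivot element 5/2.
Divide row 1 by 5/2; eliminate column a from the other rows.
z-row update in column RHS: 10 − (-5)·1 = 15.

15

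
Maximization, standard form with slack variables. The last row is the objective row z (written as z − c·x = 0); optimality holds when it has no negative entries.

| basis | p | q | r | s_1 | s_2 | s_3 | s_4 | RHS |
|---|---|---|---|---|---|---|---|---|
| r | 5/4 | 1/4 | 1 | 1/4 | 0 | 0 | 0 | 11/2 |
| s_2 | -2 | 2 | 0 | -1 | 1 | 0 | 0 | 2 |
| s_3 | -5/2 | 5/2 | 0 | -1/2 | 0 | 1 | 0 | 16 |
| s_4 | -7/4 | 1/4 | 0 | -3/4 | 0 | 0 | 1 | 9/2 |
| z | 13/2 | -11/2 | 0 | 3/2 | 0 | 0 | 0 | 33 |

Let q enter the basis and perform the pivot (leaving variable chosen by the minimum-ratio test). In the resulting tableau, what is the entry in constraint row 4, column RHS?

17/4

Ratio test on column q — row 1: (11/2)/(1/4) = 22; row 2: 2/2 = 1; row 3: 16/(5/2) = 32/5; row 4: (9/2)/(1/4) = 18. Minimum is 1 at row 2 (s_2 leaves); pivot element 2.
Divide row 2 by 2; eliminate column q from the other rows.
Row 4 update in column RHS: 9/2 − (1/4)·1 = 17/4.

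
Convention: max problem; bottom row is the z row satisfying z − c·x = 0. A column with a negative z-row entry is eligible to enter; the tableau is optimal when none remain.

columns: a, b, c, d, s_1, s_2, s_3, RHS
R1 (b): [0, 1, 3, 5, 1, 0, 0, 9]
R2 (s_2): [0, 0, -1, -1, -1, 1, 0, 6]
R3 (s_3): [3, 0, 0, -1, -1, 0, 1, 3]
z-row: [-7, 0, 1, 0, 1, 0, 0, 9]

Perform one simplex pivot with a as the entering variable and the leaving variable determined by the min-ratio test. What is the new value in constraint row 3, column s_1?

Ratio test on column a — row 1: entry 0 ≤ 0; row 2: entry 0 ≤ 0; row 3: 3/3 = 1. Minimum is 1 at row 3 (s_3 leaves); pivot element 3.
Divide row 3 by 3; eliminate column a from the other rows.
In the new row 3, the s_1 entry is the old entry divided by the pivot: (-1)/3 = -1/3.

-1/3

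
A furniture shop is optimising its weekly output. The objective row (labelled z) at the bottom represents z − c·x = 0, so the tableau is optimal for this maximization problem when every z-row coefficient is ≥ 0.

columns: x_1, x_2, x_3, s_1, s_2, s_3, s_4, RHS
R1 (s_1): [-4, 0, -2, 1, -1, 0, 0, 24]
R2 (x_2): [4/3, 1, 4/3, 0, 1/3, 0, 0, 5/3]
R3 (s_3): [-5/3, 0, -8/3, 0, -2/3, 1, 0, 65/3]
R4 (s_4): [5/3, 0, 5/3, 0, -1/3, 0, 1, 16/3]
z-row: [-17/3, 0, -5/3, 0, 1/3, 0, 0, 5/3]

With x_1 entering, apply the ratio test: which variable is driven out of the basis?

Column x_1 entries and ratios — s_1: -4 ≤ 0, skip; x_2: (5/3)/(4/3) = 5/4; s_3: -5/3 ≤ 0, skip; s_4: (16/3)/(5/3) = 16/5.
Smallest ratio is 5/4 in the row of x_2, so x_2 leaves.

x_2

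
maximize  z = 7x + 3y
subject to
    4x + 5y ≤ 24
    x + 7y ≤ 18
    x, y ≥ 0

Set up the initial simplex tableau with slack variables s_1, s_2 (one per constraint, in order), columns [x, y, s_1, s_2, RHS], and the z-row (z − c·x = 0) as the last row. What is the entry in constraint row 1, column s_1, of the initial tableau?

Slack s_1 belongs to constraint 1; its column is the unit vector e_1, so the entry in row 1 is 1.

1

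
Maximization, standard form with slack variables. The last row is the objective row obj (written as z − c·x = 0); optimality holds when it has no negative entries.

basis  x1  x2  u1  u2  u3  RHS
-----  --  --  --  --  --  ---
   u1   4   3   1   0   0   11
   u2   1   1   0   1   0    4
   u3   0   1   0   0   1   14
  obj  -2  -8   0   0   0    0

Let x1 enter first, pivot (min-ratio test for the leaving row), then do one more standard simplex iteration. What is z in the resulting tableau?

Ratio test on column x1 — row 1: 11/4 = 11/4; row 2: 4/1 = 4; row 3: entry 0 ≤ 0. Minimum is 11/4 at row 1 (u1 leaves); pivot element 4.
Pivot on row 1; the obj-row RHS becomes 0 − (-2)·(11/4) = 11/2.
Next entering variable (most negative obj-row entry -13/2): x2.
Ratio test on column x2 — row 1: (11/4)/(3/4) = 11/3; row 2: (5/4)/(1/4) = 5; row 3: 14/1 = 14. Minimum is 11/3 at row 1 (x1 leaves); pivot element 3/4.
After the second pivot the obj-row RHS is 11/2 − (-13/2)·(11/3) = 88/3.

88/3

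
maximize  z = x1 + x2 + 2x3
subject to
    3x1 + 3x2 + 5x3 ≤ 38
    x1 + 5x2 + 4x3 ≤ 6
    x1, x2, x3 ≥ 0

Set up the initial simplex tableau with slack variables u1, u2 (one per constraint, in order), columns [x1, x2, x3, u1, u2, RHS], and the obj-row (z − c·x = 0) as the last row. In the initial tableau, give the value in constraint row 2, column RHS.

6

The RHS of constraint 2 is b_2 = 6.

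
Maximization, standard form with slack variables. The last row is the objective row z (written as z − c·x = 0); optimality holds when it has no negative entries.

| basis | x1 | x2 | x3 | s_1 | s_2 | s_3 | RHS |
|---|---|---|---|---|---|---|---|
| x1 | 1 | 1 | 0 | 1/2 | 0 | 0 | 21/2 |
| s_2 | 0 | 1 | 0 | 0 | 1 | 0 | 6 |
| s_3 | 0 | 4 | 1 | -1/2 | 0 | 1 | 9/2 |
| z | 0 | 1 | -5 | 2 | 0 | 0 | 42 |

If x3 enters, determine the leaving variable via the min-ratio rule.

s_3

Column x3 entries and ratios — x1: 0 ≤ 0, skip; s_2: 0 ≤ 0, skip; s_3: (9/2)/1 = 9/2.
Smallest ratio is 9/2 in the row of s_3, so s_3 leaves.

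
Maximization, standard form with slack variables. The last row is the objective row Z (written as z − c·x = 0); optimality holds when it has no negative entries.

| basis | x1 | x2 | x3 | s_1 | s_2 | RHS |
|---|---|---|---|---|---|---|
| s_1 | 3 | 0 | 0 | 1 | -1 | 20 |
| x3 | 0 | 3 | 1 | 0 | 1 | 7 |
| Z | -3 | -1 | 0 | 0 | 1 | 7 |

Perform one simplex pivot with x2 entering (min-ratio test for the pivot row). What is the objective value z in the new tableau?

28/3

Ratio test on column x2 — row 1: entry 0 ≤ 0; row 2: 7/3 = 7/3. Minimum is 7/3 at row 2 (x3 leaves); pivot element 3.
Pivot on row 2; the Z-row RHS becomes 7 − (-1)·(7/3) = 28/3.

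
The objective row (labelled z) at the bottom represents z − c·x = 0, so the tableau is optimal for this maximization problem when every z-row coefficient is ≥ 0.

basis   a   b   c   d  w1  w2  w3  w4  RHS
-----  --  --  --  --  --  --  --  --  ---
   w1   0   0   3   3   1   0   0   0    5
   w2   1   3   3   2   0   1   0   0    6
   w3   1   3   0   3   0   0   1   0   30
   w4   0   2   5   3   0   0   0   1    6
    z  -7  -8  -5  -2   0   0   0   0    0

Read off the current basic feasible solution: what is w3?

30

w3 is basic (row 3); its value is the RHS of that row, 30.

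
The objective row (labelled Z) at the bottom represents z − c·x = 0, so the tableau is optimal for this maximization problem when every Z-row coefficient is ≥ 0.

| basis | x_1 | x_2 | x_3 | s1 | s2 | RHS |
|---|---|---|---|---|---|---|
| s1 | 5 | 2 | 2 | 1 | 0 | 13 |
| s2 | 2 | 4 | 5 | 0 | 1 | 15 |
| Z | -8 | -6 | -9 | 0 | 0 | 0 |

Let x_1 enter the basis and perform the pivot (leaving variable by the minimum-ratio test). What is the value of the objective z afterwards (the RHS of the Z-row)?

104/5

Ratio test on column x_1 — row 1: 13/5 = 13/5; row 2: 15/2 = 15/2. Minimum is 13/5 at row 1 (s1 leaves); pivot element 5.
Pivot on row 1; the Z-row RHS becomes 0 − (-8)·(13/5) = 104/5.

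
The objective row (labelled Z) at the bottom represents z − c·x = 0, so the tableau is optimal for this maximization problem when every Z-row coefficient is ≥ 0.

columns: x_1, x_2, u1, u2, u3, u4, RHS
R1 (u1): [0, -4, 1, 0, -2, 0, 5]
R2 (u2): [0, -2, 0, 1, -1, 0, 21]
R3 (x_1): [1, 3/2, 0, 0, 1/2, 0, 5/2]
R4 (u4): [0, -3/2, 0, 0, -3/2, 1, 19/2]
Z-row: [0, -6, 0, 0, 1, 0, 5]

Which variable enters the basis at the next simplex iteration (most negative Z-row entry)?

Negative Z-row entries: x_2: -6.
The most negative is -6 in column x_2, so x_2 enters.

x_2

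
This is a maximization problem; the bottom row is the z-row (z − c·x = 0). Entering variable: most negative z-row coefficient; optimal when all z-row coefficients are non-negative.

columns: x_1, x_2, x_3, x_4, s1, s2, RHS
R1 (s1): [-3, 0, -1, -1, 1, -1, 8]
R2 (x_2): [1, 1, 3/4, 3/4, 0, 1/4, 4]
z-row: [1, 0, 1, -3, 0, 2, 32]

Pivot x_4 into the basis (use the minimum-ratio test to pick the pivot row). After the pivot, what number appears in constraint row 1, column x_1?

-5/3

Ratio test on column x_4 — row 1: entry -1 ≤ 0; row 2: 4/(3/4) = 16/3. Minimum is 16/3 at row 2 (x_2 leaves); pivot element 3/4.
Divide row 2 by 3/4; eliminate column x_4 from the other rows.
Row 1 update in column x_1: -3 − (-1)·(4/3) = -5/3.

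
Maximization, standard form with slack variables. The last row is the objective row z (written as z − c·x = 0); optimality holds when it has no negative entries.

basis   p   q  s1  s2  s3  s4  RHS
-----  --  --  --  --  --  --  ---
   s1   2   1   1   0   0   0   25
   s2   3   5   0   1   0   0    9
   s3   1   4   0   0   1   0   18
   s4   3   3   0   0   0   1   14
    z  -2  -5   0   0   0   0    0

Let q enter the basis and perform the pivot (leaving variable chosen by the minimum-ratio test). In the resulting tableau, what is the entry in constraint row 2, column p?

3/5

Ratio test on column q — row 1: 25/1 = 25; row 2: 9/5 = 9/5; row 3: 18/4 = 9/2; row 4: 14/3 = 14/3. Minimum is 9/5 at row 2 (s2 leaves); pivot element 5.
Divide row 2 by 5; eliminate column q from the other rows.
In the new row 2, the p entry is the old entry divided by the pivot: 3/5 = 3/5.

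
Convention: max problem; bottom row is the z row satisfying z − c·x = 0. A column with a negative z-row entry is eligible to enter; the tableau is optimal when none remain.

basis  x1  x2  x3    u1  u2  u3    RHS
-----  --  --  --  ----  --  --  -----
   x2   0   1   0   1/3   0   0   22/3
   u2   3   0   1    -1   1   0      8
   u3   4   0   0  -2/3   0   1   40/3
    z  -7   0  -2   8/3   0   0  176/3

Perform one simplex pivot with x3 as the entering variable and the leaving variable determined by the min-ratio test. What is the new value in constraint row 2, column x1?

Ratio test on column x3 — row 1: entry 0 ≤ 0; row 2: 8/1 = 8; row 3: entry 0 ≤ 0. Minimum is 8 at row 2 (u2 leaves); pivot element 1.
Divide row 2 by 1; eliminate column x3 from the other rows.
In the new row 2, the x1 entry is the old entry divided by the pivot: 3/1 = 3.

3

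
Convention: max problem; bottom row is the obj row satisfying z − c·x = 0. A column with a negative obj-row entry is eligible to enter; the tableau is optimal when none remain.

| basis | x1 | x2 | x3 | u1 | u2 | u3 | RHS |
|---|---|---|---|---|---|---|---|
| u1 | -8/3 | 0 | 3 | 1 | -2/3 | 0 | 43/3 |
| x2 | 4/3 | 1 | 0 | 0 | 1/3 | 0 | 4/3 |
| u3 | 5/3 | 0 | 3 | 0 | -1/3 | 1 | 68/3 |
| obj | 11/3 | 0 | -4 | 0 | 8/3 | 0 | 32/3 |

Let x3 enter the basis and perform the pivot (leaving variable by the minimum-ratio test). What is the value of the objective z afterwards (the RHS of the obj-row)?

Ratio test on column x3 — row 1: (43/3)/3 = 43/9; row 2: entry 0 ≤ 0; row 3: (68/3)/3 = 68/9. Minimum is 43/9 at row 1 (u1 leaves); pivot element 3.
Pivot on row 1; the obj-row RHS becomes 32/3 − (-4)·(43/9) = 268/9.

268/9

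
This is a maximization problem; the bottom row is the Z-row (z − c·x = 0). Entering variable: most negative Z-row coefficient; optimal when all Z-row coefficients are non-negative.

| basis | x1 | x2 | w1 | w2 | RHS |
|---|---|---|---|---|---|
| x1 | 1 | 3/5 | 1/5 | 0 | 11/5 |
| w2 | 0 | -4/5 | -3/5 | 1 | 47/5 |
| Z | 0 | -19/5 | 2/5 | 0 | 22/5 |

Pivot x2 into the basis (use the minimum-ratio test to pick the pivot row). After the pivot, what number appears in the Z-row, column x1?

19/3

Ratio test on column x2 — row 1: (11/5)/(3/5) = 11/3; row 2: entry -4/5 ≤ 0. Minimum is 11/3 at row 1 (x1 leaves); pivot element 3/5.
Divide row 1 by 3/5; eliminate column x2 from the other rows.
Z-row update in column x1: 0 − (-19/5)·(5/3) = 19/3.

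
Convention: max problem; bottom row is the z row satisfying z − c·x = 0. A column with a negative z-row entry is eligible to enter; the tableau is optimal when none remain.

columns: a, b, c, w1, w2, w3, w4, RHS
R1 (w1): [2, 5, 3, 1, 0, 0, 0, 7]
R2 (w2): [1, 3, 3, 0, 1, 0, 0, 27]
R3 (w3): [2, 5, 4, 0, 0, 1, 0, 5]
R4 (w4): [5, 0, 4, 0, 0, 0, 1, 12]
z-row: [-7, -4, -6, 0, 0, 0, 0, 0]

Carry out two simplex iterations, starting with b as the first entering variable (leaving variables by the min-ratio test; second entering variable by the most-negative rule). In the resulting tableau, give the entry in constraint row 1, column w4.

0

Ratio test on column b — row 1: 7/5 = 7/5; row 2: 27/3 = 9; row 3: 5/5 = 1; row 4: entry 0 ≤ 0. Minimum is 1 at row 3 (w3 leaves); pivot element 5.
Divide row 3 by 5; eliminate column b from the other rows.
Second iteration: most negative z-row entry is -27/5 in column a, so a enters.
Ratio test on column a — row 1: entry 0 ≤ 0; row 2: entry -1/5 ≤ 0; row 3: 1/(2/5) = 5/2; row 4: 12/5 = 12/5. Minimum is 12/5 at row 4 (w4 leaves); pivot element 5.
Divide row 4 by 5; eliminate column a from the other rows.
After both pivots, the entry at constraint row 1, column w4 is 0.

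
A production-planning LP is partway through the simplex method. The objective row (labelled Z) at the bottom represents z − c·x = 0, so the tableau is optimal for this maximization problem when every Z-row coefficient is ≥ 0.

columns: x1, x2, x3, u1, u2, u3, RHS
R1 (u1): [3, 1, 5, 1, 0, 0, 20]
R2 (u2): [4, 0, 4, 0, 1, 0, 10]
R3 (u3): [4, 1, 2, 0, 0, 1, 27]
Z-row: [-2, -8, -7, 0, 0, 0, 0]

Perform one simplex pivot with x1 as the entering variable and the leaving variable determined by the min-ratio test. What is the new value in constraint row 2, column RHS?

Ratio test on column x1 — row 1: 20/3 = 20/3; row 2: 10/4 = 5/2; row 3: 27/4 = 27/4. Minimum is 5/2 at row 2 (u2 leaves); pivot element 4.
Divide row 2 by 4; eliminate column x1 from the other rows.
In the new row 2, the RHS entry is the old entry divided by the pivot: 10/4 = 5/2.

5/2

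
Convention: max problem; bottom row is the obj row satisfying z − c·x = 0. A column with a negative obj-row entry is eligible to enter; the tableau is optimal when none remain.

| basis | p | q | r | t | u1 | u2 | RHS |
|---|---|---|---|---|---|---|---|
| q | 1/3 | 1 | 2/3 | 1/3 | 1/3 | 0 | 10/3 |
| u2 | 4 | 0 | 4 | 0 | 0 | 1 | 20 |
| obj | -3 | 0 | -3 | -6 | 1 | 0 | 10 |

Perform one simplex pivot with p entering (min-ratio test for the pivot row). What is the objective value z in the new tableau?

25

Ratio test on column p — row 1: (10/3)/(1/3) = 10; row 2: 20/4 = 5. Minimum is 5 at row 2 (u2 leaves); pivot element 4.
Pivot on row 2; the obj-row RHS becomes 10 − (-3)·5 = 25.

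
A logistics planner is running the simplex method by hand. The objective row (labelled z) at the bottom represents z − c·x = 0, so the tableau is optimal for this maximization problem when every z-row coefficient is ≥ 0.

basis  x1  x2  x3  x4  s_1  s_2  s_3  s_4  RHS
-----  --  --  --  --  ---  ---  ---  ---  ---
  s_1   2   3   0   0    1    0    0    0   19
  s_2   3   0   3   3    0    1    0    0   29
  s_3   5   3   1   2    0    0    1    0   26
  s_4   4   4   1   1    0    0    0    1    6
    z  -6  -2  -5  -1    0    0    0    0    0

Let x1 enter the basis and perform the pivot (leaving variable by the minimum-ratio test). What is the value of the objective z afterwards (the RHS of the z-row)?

9

Ratio test on column x1 — row 1: 19/2 = 19/2; row 2: 29/3 = 29/3; row 3: 26/5 = 26/5; row 4: 6/4 = 3/2. Minimum is 3/2 at row 4 (s_4 leaves); pivot element 4.
Pivot on row 4; the z-row RHS becomes 0 − (-6)·(3/2) = 9.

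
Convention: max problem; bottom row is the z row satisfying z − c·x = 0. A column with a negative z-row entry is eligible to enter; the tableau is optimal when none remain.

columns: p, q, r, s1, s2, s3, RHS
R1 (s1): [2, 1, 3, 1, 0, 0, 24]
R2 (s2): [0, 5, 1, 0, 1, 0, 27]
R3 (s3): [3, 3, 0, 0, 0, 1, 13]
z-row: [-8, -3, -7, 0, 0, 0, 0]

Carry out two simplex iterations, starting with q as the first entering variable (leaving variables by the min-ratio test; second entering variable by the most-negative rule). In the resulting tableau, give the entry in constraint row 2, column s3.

-5/3

Ratio test on column q — row 1: 24/1 = 24; row 2: 27/5 = 27/5; row 3: 13/3 = 13/3. Minimum is 13/3 at row 3 (s3 leaves); pivot element 3.
Divide row 3 by 3; eliminate column q from the other rows.
Second iteration: most negative z-row entry is -7 in column r, so r enters.
Ratio test on column r — row 1: (59/3)/3 = 59/9; row 2: (16/3)/1 = 16/3; row 3: entry 0 ≤ 0. Minimum is 16/3 at row 2 (s2 leaves); pivot element 1.
Divide row 2 by 1; eliminate column r from the other rows.
After both pivots, the entry at constraint row 2, column s3 is -5/3.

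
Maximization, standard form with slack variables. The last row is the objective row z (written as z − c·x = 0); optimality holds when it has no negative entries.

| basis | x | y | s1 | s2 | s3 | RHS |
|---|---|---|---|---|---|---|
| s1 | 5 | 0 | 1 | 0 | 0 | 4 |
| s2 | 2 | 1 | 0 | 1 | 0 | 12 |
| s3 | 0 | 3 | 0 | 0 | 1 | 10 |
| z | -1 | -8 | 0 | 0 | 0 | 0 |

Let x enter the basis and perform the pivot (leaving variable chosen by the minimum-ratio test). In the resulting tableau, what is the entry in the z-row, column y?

-8

Ratio test on column x — row 1: 4/5 = 4/5; row 2: 12/2 = 6; row 3: entry 0 ≤ 0. Minimum is 4/5 at row 1 (s1 leaves); pivot element 5.
Divide row 1 by 5; eliminate column x from the other rows.
z-row update in column y: -8 − (-1)·0 = -8.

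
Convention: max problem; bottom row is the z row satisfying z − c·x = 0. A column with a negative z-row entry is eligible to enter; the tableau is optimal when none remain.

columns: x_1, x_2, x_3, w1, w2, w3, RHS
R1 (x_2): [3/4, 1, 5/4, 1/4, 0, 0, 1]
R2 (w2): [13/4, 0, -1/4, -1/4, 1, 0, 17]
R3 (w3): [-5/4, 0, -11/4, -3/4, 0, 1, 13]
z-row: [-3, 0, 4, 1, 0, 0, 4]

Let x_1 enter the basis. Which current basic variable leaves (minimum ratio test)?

x_2

Column x_1 entries and ratios — x_2: 1/(3/4) = 4/3; w2: 17/(13/4) = 68/13; w3: -5/4 ≤ 0, skip.
Smallest ratio is 4/3 in the row of x_2, so x_2 leaves.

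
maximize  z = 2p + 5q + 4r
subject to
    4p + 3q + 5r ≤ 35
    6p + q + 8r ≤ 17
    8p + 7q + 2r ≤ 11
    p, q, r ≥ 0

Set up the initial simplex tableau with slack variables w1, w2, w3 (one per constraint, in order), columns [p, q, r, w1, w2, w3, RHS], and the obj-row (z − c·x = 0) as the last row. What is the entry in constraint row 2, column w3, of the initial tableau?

Slack w3 belongs to constraint 3; its column is the unit vector e_3, so the entry in row 2 is 0.

0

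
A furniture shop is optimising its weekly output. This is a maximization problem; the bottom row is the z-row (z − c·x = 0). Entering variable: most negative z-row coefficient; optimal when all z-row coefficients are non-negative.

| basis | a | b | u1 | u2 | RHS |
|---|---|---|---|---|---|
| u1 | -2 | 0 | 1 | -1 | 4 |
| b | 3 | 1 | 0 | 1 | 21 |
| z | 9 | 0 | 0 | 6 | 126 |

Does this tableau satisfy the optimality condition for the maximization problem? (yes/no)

yes

Every z-row coefficient is ≥ 0, so the tableau is optimal.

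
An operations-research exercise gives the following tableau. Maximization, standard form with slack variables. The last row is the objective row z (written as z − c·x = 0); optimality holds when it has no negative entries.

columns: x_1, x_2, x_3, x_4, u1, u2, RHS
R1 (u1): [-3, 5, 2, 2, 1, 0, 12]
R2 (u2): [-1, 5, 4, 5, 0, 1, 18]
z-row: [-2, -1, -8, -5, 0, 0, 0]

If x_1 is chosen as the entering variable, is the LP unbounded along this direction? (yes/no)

yes

Every constraint-row entry in column x_1 is ≤ 0, so increasing x_1 is unbounded.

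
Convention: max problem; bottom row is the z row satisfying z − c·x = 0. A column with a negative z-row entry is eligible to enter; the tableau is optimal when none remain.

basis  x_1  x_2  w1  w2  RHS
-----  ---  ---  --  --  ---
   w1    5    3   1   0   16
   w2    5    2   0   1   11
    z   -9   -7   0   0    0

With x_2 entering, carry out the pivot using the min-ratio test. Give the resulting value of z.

112/3

Ratio test on column x_2 — row 1: 16/3 = 16/3; row 2: 11/2 = 11/2. Minimum is 16/3 at row 1 (w1 leaves); pivot element 3.
Pivot on row 1; the z-row RHS becomes 0 − (-7)·(16/3) = 112/3.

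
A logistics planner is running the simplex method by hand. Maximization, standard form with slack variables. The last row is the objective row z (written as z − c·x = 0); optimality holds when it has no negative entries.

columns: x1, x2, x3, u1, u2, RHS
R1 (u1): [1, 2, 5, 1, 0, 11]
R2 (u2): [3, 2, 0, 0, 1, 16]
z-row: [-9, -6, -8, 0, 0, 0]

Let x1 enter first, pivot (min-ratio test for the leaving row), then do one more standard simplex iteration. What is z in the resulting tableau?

Ratio test on column x1 — row 1: 11/1 = 11; row 2: 16/3 = 16/3. Minimum is 16/3 at row 2 (u2 leaves); pivot element 3.
Pivot on row 2; the z-row RHS becomes 0 − (-9)·(16/3) = 48.
Next entering variable (most negative z-row entry -8): x3.
Ratio test on column x3 — row 1: (17/3)/5 = 17/15; row 2: entry 0 ≤ 0. Minimum is 17/15 at row 1 (u1 leaves); pivot element 5.
After the second pivot the z-row RHS is 48 − (-8)·(17/15) = 856/15.

856/15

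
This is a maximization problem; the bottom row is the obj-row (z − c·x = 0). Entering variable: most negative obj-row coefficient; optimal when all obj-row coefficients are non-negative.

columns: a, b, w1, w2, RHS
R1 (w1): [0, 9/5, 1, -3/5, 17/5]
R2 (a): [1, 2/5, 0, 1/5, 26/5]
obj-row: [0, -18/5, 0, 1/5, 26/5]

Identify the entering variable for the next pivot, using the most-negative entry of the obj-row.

Negative obj-row entries: b: -18/5.
The most negative is -18/5 in column b, so b enters.

b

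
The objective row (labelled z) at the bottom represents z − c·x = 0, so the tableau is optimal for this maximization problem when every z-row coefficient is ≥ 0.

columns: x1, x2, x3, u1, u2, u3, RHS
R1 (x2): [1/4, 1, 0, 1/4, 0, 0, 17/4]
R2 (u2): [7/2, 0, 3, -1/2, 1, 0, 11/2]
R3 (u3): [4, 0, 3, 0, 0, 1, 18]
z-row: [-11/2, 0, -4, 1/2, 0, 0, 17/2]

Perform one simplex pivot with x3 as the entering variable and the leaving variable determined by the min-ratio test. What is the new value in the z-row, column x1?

-5/6

Ratio test on column x3 — row 1: entry 0 ≤ 0; row 2: (11/2)/3 = 11/6; row 3: 18/3 = 6. Minimum is 11/6 at row 2 (u2 leaves); pivot element 3.
Divide row 2 by 3; eliminate column x3 from the other rows.
z-row update in column x1: -11/2 − (-4)·(7/6) = -5/6.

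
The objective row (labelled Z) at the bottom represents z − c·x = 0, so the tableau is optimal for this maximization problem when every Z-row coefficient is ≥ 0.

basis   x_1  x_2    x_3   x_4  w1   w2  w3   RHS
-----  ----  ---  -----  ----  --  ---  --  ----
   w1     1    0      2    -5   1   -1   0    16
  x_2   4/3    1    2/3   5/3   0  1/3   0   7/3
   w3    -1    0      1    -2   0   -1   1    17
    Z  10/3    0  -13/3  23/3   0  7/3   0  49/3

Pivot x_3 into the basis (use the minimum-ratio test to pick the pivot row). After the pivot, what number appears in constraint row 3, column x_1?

Ratio test on column x_3 — row 1: 16/2 = 8; row 2: (7/3)/(2/3) = 7/2; row 3: 17/1 = 17. Minimum is 7/2 at row 2 (x_2 leaves); pivot element 2/3.
Divide row 2 by 2/3; eliminate column x_3 from the other rows.
Row 3 update in column x_1: -1 − 1·2 = -3.

-3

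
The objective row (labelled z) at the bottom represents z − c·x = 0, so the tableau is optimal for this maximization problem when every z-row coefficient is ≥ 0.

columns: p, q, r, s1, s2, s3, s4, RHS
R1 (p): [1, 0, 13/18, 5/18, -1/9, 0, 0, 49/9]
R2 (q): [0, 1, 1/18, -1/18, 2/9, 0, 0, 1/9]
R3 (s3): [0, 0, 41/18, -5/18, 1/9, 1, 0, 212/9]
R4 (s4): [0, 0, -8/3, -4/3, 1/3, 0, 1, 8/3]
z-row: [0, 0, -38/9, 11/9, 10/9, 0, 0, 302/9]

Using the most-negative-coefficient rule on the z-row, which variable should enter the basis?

Negative z-row entries: r: -38/9.
The most negative is -38/9 in column r, so r enters.

r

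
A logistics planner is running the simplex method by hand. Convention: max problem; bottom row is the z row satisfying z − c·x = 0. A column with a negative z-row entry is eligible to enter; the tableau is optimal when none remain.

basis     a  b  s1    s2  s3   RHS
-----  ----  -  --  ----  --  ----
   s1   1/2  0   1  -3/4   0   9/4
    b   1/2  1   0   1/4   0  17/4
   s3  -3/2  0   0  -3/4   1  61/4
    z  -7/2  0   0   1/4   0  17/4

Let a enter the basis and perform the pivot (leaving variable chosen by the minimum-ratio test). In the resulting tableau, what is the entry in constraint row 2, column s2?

Ratio test on column a — row 1: (9/4)/(1/2) = 9/2; row 2: (17/4)/(1/2) = 17/2; row 3: entry -3/2 ≤ 0. Minimum is 9/2 at row 1 (s1 leaves); pivot element 1/2.
Divide row 1 by 1/2; eliminate column a from the other rows.
Row 2 update in column s2: 1/4 − (1/2)·(-3/2) = 1.

1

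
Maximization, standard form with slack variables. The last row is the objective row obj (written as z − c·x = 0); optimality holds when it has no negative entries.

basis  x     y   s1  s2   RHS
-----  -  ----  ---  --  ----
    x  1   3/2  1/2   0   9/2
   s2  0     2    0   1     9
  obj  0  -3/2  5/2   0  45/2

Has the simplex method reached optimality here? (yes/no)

The obj-row has a negative entry -3/2 in column y, so it is not optimal.

no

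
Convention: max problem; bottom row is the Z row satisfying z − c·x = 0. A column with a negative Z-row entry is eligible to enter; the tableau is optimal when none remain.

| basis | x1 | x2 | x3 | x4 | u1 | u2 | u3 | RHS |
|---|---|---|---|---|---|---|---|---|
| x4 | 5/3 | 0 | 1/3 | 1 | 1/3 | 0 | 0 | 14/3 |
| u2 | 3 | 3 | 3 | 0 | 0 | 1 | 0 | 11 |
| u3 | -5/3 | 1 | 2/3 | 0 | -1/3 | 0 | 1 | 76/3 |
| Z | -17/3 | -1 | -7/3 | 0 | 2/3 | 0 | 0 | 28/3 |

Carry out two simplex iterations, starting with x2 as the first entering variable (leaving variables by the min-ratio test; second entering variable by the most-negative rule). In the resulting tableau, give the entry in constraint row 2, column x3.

4/5

Ratio test on column x2 — row 1: entry 0 ≤ 0; row 2: 11/3 = 11/3; row 3: (76/3)/1 = 76/3. Minimum is 11/3 at row 2 (u2 leaves); pivot element 3.
Divide row 2 by 3; eliminate column x2 from the other rows.
Second iteration: most negative Z-row entry is -14/3 in column x1, so x1 enters.
Ratio test on column x1 — row 1: (14/3)/(5/3) = 14/5; row 2: (11/3)/1 = 11/3; row 3: entry -8/3 ≤ 0. Minimum is 14/5 at row 1 (x4 leaves); pivot element 5/3.
Divide row 1 by 5/3; eliminate column x1 from the other rows.
After both pivots, the entry at constraint row 2, column x3 is 4/5.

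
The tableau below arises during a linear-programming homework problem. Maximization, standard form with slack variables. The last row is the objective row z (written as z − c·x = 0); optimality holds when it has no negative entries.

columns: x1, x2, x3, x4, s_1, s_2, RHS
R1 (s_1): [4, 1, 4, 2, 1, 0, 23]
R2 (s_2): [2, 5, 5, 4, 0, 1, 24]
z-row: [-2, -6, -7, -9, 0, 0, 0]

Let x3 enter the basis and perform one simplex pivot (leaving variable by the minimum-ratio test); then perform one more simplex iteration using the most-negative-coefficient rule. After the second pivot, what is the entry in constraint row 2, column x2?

Ratio test on column x3 — row 1: 23/4 = 23/4; row 2: 24/5 = 24/5. Minimum is 24/5 at row 2 (s_2 leaves); pivot element 5.
Divide row 2 by 5; eliminate column x3 from the other rows.
Second iteration: most negative z-row entry is -17/5 in column x4, so x4 enters.
Ratio test on column x4 — row 1: entry -6/5 ≤ 0; row 2: (24/5)/(4/5) = 6. Minimum is 6 at row 2 (x3 leaves); pivot element 4/5.
Divide row 2 by 4/5; eliminate column x4 from the other rows.
After both pivots, the entry at constraint row 2, column x2 is 5/4.

5/4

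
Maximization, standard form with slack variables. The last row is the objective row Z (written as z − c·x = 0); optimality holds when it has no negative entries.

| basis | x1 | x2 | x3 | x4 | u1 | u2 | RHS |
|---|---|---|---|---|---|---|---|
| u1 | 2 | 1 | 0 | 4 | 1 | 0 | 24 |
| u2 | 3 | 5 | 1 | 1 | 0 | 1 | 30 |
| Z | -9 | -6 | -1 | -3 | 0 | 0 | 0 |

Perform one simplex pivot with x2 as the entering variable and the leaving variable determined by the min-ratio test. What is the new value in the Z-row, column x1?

Ratio test on column x2 — row 1: 24/1 = 24; row 2: 30/5 = 6. Minimum is 6 at row 2 (u2 leaves); pivot element 5.
Divide row 2 by 5; eliminate column x2 from the other rows.
Z-row update in column x1: -9 − (-6)·(3/5) = -27/5.

-27/5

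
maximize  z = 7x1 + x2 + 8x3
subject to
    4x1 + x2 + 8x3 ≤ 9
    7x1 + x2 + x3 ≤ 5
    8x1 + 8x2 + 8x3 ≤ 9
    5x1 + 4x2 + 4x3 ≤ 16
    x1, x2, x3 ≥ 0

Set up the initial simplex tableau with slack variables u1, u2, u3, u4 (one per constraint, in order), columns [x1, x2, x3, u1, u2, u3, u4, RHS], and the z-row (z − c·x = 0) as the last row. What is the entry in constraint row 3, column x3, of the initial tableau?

Constraint 3 has coefficient 8 on x3.

8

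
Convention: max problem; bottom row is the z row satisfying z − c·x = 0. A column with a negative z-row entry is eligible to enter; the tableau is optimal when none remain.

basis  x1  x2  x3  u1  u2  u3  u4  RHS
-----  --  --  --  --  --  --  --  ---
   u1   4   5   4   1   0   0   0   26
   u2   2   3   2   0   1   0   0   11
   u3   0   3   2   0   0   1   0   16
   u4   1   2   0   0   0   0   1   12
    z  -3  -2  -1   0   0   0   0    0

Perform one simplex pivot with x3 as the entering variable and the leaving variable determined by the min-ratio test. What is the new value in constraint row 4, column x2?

2

Ratio test on column x3 — row 1: 26/4 = 13/2; row 2: 11/2 = 11/2; row 3: 16/2 = 8; row 4: entry 0 ≤ 0. Minimum is 11/2 at row 2 (u2 leaves); pivot element 2.
Divide row 2 by 2; eliminate column x3 from the other rows.
Row 4 update in column x2: 2 − 0·(3/2) = 2.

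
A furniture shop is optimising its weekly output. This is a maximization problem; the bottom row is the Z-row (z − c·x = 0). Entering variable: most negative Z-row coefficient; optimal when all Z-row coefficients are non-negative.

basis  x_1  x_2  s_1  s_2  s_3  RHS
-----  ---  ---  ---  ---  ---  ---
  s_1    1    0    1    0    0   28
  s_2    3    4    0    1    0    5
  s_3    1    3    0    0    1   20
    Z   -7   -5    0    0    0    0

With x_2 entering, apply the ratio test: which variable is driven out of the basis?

Column x_2 entries and ratios — s_1: 0 ≤ 0, skip; s_2: 5/4 = 5/4; s_3: 20/3 = 20/3.
Smallest ratio is 5/4 in the row of s_2, so s_2 leaves.

s_2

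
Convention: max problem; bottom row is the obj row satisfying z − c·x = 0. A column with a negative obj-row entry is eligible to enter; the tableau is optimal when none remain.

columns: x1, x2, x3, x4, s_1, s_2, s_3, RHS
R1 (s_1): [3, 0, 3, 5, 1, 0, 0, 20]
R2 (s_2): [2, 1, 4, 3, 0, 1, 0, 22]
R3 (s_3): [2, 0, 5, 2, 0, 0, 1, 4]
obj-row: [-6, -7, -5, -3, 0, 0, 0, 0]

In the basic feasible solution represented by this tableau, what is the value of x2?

x2 is not in the basis, so in the current basic feasible solution x2 = 0.

0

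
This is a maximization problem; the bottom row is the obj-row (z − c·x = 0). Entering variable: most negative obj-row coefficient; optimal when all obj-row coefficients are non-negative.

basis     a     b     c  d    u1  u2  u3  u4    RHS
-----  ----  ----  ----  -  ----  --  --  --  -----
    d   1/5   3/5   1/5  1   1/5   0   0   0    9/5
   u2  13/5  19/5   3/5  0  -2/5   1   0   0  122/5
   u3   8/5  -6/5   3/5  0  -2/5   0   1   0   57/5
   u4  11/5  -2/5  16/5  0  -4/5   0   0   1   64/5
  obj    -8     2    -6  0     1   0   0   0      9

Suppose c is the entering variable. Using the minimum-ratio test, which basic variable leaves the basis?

Column c entries and ratios — d: (9/5)/(1/5) = 9; u2: (122/5)/(3/5) = 122/3; u3: (57/5)/(3/5) = 19; u4: (64/5)/(16/5) = 4.
Smallest ratio is 4 in the row of u4, so u4 leaves.

u4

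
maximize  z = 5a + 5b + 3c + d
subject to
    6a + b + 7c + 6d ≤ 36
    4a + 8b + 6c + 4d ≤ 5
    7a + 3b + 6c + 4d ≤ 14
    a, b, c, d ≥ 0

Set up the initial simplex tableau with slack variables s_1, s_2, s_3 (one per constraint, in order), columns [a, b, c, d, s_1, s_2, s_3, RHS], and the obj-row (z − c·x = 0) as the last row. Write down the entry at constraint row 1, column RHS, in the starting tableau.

36

The RHS of constraint 1 is b_1 = 36.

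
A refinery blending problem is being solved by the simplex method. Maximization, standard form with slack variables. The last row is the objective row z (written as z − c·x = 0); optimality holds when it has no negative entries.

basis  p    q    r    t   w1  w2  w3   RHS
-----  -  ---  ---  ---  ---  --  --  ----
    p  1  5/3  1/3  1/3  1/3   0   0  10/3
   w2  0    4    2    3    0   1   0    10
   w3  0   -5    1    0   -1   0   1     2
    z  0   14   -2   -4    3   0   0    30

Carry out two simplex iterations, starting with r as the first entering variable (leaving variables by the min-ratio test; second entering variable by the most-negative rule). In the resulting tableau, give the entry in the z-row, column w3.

Ratio test on column r — row 1: (10/3)/(1/3) = 10; row 2: 10/2 = 5; row 3: 2/1 = 2. Minimum is 2 at row 3 (w3 leaves); pivot element 1.
Divide row 3 by 1; eliminate column r from the other rows.
Second iteration: most negative z-row entry is -4 in column t, so t enters.
Ratio test on column t — row 1: (8/3)/(1/3) = 8; row 2: 6/3 = 2; row 3: entry 0 ≤ 0. Minimum is 2 at row 2 (w2 leaves); pivot element 3.
Divide row 2 by 3; eliminate column t from the other rows.
After both pivots, the entry at the z-row, column w3 is -2/3.

-2/3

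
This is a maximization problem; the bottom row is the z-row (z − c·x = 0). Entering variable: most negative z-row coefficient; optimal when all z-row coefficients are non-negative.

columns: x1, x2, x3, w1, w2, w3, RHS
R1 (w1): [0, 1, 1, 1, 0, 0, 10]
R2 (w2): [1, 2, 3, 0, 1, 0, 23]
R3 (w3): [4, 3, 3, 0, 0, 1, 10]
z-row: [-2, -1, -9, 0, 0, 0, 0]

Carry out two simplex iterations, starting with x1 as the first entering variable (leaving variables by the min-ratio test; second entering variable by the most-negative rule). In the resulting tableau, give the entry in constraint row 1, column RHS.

Ratio test on column x1 — row 1: entry 0 ≤ 0; row 2: 23/1 = 23; row 3: 10/4 = 5/2. Minimum is 5/2 at row 3 (w3 leaves); pivot element 4.
Divide row 3 by 4; eliminate column x1 from the other rows.
Second iteration: most negative z-row entry is -15/2 in column x3, so x3 enters.
Ratio test on column x3 — row 1: 10/1 = 10; row 2: (41/2)/(9/4) = 82/9; row 3: (5/2)/(3/4) = 10/3. Minimum is 10/3 at row 3 (x1 leaves); pivot element 3/4.
Divide row 3 by 3/4; eliminate column x3 from the other rows.
After both pivots, the entry at constraint row 1, column RHS is 20/3.

20/3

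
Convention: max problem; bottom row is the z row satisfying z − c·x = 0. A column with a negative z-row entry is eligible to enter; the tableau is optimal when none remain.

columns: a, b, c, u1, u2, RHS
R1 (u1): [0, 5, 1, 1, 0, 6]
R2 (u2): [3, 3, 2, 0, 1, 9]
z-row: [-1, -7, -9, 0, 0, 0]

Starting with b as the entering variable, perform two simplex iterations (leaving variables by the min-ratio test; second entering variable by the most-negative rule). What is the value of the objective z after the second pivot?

Ratio test on column b — row 1: 6/5 = 6/5; row 2: 9/3 = 3. Minimum is 6/5 at row 1 (u1 leaves); pivot element 5.
Pivot on row 1; the z-row RHS becomes 0 − (-7)·(6/5) = 42/5.
Next entering variable (most negative z-row entry -38/5): c.
Ratio test on column c — row 1: (6/5)/(1/5) = 6; row 2: (27/5)/(7/5) = 27/7. Minimum is 27/7 at row 2 (u2 leaves); pivot element 7/5.
After the second pivot the z-row RHS is 42/5 − (-38/5)·(27/7) = 264/7.

264/7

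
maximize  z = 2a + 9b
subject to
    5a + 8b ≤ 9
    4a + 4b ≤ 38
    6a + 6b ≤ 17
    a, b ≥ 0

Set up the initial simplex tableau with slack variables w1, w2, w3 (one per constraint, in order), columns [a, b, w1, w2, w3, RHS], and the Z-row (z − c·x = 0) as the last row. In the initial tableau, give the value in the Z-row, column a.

-2

The Z-row carries the negated objective coefficients: the a entry is -2.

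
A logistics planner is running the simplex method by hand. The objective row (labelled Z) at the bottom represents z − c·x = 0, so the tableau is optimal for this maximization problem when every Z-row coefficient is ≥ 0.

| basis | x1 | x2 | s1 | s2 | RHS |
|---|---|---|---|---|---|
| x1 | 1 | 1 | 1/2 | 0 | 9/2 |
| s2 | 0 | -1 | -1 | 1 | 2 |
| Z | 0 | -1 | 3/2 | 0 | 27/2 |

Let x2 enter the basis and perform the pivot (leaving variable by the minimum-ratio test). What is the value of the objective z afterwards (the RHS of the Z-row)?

18

Ratio test on column x2 — row 1: (9/2)/1 = 9/2; row 2: entry -1 ≤ 0. Minimum is 9/2 at row 1 (x1 leaves); pivot element 1.
Pivot on row 1; the Z-row RHS becomes 27/2 − (-1)·(9/2) = 18.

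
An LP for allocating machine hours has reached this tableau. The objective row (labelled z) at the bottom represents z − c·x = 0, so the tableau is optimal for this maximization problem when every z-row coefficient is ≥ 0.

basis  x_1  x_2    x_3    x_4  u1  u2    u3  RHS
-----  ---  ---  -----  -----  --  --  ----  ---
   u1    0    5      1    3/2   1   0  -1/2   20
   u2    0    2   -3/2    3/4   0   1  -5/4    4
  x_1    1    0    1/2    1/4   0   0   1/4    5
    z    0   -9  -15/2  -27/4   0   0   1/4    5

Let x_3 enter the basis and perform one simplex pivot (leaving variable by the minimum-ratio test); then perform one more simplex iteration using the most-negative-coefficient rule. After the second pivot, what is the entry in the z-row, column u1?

9/5

Ratio test on column x_3 — row 1: 20/1 = 20; row 2: entry -3/2 ≤ 0; row 3: 5/(1/2) = 10. Minimum is 10 at row 3 (x_1 leaves); pivot element 1/2.
Divide row 3 by 1/2; eliminate column x_3 from the other rows.
Second iteration: most negative z-row entry is -9 in column x_2, so x_2 enters.
Ratio test on column x_2 — row 1: 10/5 = 2; row 2: 19/2 = 19/2; row 3: entry 0 ≤ 0. Minimum is 2 at row 1 (u1 leaves); pivot element 5.
Divide row 1 by 5; eliminate column x_2 from the other rows.
After both pivots, the entry at the z-row, column u1 is 9/5.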